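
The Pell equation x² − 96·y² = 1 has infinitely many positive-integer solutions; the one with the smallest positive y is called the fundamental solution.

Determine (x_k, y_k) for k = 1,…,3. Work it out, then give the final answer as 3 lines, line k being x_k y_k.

49 5
4801 490
470449 48015

d=96: √d = [9; 1,3,1,18] (ℓ=4, even), read p_3/q_3
step 0: (9, 1)  from 9·(1,0) + (0,1)
…
step 2: (39, 4)  from 3·(10,1) + (9,1)
step 3: (49, 5)  from 1·(39,4) + (10,1)
(x₁, y₁) = (49, 5);  49² − 96·5² = 1 ✓
(x_2, y_2) = (49·49 + 96·5·5, 49·5 + 5·49) = (4801, 490)
(x_3, y_3) = (49·4801 + 96·5·490, 49·490 + 5·4801) = (470449, 48015)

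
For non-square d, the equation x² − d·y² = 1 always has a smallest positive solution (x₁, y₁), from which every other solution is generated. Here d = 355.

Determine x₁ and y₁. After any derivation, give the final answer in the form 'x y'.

d=355: √d = [18; 1,5,3,3,1,6,1,3,3,5,1,36] (ℓ=12, even), read p_11/q_11
i=0: a=18 ⇒ p=18, q=1
…
i=4: a=3 ⇒ p=1187, q=63
…
i=7: a=1 ⇒ p=12002, q=637
…
i=10: a=5 ⇒ p=803418, q=42641
i=11: a=1 ⇒ p=954809, q=50676
fundamental: x₁=954809, y₁=50676  (since 911660226481 − 355·2568056976 = 1)

954809 50676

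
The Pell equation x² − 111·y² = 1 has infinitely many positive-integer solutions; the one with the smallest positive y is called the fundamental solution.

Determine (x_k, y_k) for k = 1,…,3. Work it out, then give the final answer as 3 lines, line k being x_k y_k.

295 28
174049 16520
102688615 9746772

√111 → a₀=10, period (1,1,6,1,1,20); ℓ=6 even so k=5
k=0  a_k=10  p_k/q_k = 10/1
k=1  a_k=1  p_k/q_k = 11/1
…
k=3  a_k=6  p_k/q_k = 137/13
k=4  a_k=1  p_k/q_k = 158/15
k=5  a_k=1  p_k/q_k = 295/28
(x₁, y₁) = (295, 28);  295² − 111·28² = 1 ✓
k=2:  x_2 = 295·295+111·28·28 = 174049,  y_2 = 295·28+28·295 = 16520
k=3:  x_3 = 295·174049+111·28·16520 = 102688615,  y_3 = 295·16520+28·174049 = 9746772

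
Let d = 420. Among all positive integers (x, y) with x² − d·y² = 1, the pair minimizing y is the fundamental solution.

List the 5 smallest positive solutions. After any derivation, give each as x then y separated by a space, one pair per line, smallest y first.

√420 = [20; 2,40, …], period ℓ=2 (even) → k=1
k=0  a_k=20  p_k/q_k = 20/1
k=1  a_k=2  p_k/q_k = 41/2
fundamental: x₁=41, y₁=2  (since 1681 − 420·4 = 1)
k=2:  x_2 = 41·41+420·2·2 = 3361,  y_2 = 41·2+2·41 = 164
k=3:  x_3 = 41·3361+420·2·164 = 275561,  y_3 = 41·164+2·3361 = 13446
k=4:  x_4 = 41·275561+420·2·13446 = 22592641,  y_4 = 41·13446+2·275561 = 1102408
k=5:  x_5 = 41·22592641+420·2·1102408 = 1852321001,  y_5 = 41·1102408+2·22592641 = 90384010

41 2
3361 164
275561 13446
22592641 1102408
1852321001 90384010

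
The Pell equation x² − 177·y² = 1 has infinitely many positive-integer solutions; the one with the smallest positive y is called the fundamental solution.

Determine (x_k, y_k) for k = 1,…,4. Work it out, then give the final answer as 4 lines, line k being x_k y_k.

62423 4692
7793261857 585777432
972957569736599 73131969270780
121469860743542176897 9130233834994022448

√177 → a₀=13, period (3,3,2,8,2,3,3,26); ℓ=8 even so k=7
k=0  a_k=13  p_k/q_k = 13/1
k=1  a_k=3  p_k/q_k = 40/3
k=2  a_k=3  p_k/q_k = 133/10
k=3  a_k=2  p_k/q_k = 306/23
k=4  a_k=8  p_k/q_k = 2581/194
…
k=6  a_k=3  p_k/q_k = 18985/1427
k=7  a_k=3  p_k/q_k = 62423/4692
→ (62423, 4692).  Check: 62423²=3896630929, 177·4692²=3896630928, difference 1.
n=2: (62423,4692)∘(62423,4692) = (62423·62423+177·4692·4692, 62423·4692+4692·62423) = (7793261857,585777432)
n=3: (7793261857,585777432)∘(62423,4692) = (62423·7793261857+177·4692·585777432, 62423·585777432+4692·7793261857) = (972957569736599,73131969270780)
n=4: (972957569736599,73131969270780)∘(62423,4692) = (62423·972957569736599+177·4692·73131969270780, 62423·73131969270780+4692·972957569736599) = (121469860743542176897,9130233834994022448)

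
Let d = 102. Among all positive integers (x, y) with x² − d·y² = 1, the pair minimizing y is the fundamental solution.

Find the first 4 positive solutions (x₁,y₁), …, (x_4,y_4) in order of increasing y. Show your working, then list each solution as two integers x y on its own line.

101 10
20401 2020
4120901 408030
832401601 82420040

d=102: √d = [10; 10,20] (ℓ=2, even), read p_1/q_1
i=0: a=10 ⇒ p=10, q=1
i=1: a=10 ⇒ p=101, q=10
→ (101, 10).  Check: 101²=10201, 102·10²=10200, difference 1.
(x_2, y_2) = (101·101 + 102·10·10, 101·10 + 10·101) = (20401, 2020)
(x_3, y_3) = (101·20401 + 102·10·2020, 101·2020 + 10·20401) = (4120901, 408030)
(x_4, y_4) = (101·4120901 + 102·10·408030, 101·408030 + 10·4120901) = (832401601, 82420040)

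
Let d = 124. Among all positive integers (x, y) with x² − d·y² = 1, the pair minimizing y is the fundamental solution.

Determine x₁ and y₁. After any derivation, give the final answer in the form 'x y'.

√124 = [11; 7,2,1,1,1,…,2,7,22, …], period ℓ=16 (even) → k=15
k=0  a_k=11  p_k/q_k = 11/1
k=1  a_k=7  p_k/q_k = 78/7
…
k=3  a_k=1  p_k/q_k = 245/22
k=4  a_k=1  p_k/q_k = 412/37
k=5  a_k=1  p_k/q_k = 657/59
k=6  a_k=3  p_k/q_k = 2383/214
k=7  a_k=1  p_k/q_k = 3040/273
k=8  a_k=4  p_k/q_k = 14543/1306
k=9  a_k=1  p_k/q_k = 17583/1579
k=10  a_k=3  p_k/q_k = 67292/6043
k=11  a_k=1  p_k/q_k = 84875/7622
k=12  a_k=1  p_k/q_k = 152167/13665
k=13  a_k=1  p_k/q_k = 237042/21287
k=14  a_k=2  p_k/q_k = 626251/56239
k=15  a_k=7  p_k/q_k = 4620799/414960
fundamental: x₁=4620799, y₁=414960  (since 21351783398401 − 124·172191801600 = 1)

4620799 414960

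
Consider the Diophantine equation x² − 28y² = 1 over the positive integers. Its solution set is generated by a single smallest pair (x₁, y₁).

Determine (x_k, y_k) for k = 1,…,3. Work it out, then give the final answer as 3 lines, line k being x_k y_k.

127 24
32257 6096
8193151 1548360

d=28: √d = [5; 3,2,3,10] (ℓ=4, even), read p_3/q_3
i=0: a=5 ⇒ p=5, q=1
i=1: a=3 ⇒ p=16, q=3
i=2: a=2 ⇒ p=37, q=7
i=3: a=3 ⇒ p=127, q=24
→ (127, 24).  Check: 127²=16129, 28·24²=16128, difference 1.
(127+24√28)^2 = 32257 + 6096√28
(127+24√28)^3 = 8193151 + 1548360√28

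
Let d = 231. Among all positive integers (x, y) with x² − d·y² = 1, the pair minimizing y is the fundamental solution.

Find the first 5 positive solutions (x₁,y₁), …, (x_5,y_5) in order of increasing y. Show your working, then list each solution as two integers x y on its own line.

d=231: √d = [15; 5,30] (ℓ=2, even), read p_1/q_1
i=0: a=15 ⇒ p=15, q=1
i=1: a=5 ⇒ p=76, q=5
→ (76, 5).  Check: 76²=5776, 231·5²=5775, difference 1.
k=2:  x_2 = 76·76+231·5·5 = 11551,  y_2 = 76·5+5·76 = 760
k=3:  x_3 = 76·11551+231·5·760 = 1755676,  y_3 = 76·760+5·11551 = 115515
k=4:  x_4 = 76·1755676+231·5·115515 = 266851201,  y_4 = 76·115515+5·1755676 = 17557520
k=5:  x_5 = 76·266851201+231·5·17557520 = 40559626876,  y_5 = 76·17557520+5·266851201 = 2668627525

76 5
11551 760
1755676 115515
266851201 17557520
40559626876 2668627525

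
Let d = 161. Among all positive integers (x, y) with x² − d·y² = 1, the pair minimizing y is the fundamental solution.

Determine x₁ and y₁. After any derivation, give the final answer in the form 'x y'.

d=161: √d = [12; 1,2,4,1,2,1,4,2,1,24] (ℓ=10, even), read p_9/q_9
a_0=12:  p_0=12·1+0=12,  q_0=12·0+1=1
…
a_2=2:  p_2=2·13+12=38,  q_2=2·1+1=3
a_3=4:  p_3=4·38+13=165,  q_3=4·3+1=13
…
a_5=2:  p_5=2·203+165=571,  q_5=2·16+13=45
…
a_7=4:  p_7=4·774+571=3667,  q_7=4·61+45=289
a_8=2:  p_8=2·3667+774=8108,  q_8=2·289+61=639
a_9=1:  p_9=1·8108+3667=11775,  q_9=1·639+289=928
fundamental: x₁=11775, y₁=928  (since 138650625 − 161·861184 = 1)

11775 928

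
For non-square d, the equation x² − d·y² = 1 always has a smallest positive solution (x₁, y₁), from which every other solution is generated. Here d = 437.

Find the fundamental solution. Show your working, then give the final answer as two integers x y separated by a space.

4599 220

√437 → a₀=20, period (1,9,2,9,1,40); ℓ=6 even so k=5
i=0: a=20 ⇒ p=20, q=1
i=1: a=1 ⇒ p=21, q=1
i=2: a=9 ⇒ p=209, q=10
i=3: a=2 ⇒ p=439, q=21
i=4: a=9 ⇒ p=4160, q=199
i=5: a=1 ⇒ p=4599, q=220
fundamental: x₁=4599, y₁=220  (since 21150801 − 437·48400 = 1)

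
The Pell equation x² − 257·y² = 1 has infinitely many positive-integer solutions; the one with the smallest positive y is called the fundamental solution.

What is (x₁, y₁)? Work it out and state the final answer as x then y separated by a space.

513 32

[16; 32] for √257; ℓ=1 ⇒ convergent index 1
i=0: a=16 ⇒ p=16, q=1
i=1: a=32 ⇒ p=513, q=32
fundamental: x₁=513, y₁=32  (since 263169 − 257·1024 = 1)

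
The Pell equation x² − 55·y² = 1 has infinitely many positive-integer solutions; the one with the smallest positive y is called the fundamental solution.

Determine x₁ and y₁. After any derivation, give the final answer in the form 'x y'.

89 12

√55 = [7; 2,2,2,14, …], period ℓ=4 (even) → k=3
step 0: (7, 1)  from 7·(1,0) + (0,1)
step 1: (15, 2)  from 2·(7,1) + (1,0)
step 2: (37, 5)  from 2·(15,2) + (7,1)
step 3: (89, 12)  from 2·(37,5) + (15,2)
fundamental: x₁=89, y₁=12  (since 7921 − 55·144 = 1)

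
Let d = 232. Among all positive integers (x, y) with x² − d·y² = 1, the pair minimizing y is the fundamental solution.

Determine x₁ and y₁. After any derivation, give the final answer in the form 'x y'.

19603 1287

d=232: √d = [15; 4,3,7,3,4,30] (ℓ=6, even), read p_5/q_5
a_0=15:  p_0=15·1+0=15,  q_0=15·0+1=1
a_1=4:  p_1=4·15+1=61,  q_1=4·1+0=4
a_2=3:  p_2=3·61+15=198,  q_2=3·4+1=13
a_3=7:  p_3=7·198+61=1447,  q_3=7·13+4=95
a_4=3:  p_4=3·1447+198=4539,  q_4=3·95+13=298
a_5=4:  p_5=4·4539+1447=19603,  q_5=4·298+95=1287
fundamental: x₁=19603, y₁=1287  (since 384277609 − 232·1656369 = 1)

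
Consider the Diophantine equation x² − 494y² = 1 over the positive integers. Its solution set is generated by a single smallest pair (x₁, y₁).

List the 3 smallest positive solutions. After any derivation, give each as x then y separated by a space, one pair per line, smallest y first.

73035 3286
10668222449 479986020
1558307253052395 70111557938114

d=494: √d = [22; 4,2,2,1,2,1,2,2,4,44] (ℓ=10, even), read p_9/q_9
step 0: (22, 1)  from 22·(1,0) + (0,1)
step 1: (89, 4)  from 4·(22,1) + (1,0)
step 2: (200, 9)  from 2·(89,4) + (22,1)
…
step 5: (1867, 84)  from 2·(689,31) + (489,22)
step 6: (2556, 115)  from 1·(1867,84) + (689,31)
step 7: (6979, 314)  from 2·(2556,115) + (1867,84)
step 8: (16514, 743)  from 2·(6979,314) + (2556,115)
step 9: (73035, 3286)  from 4·(16514,743) + (6979,314)
fundamental: x₁=73035, y₁=3286  (since 5334111225 − 494·10797796 = 1)
(x_2, y_2) = (73035·73035 + 494·3286·3286, 73035·3286 + 3286·73035) = (10668222449, 479986020)
(x_3, y_3) = (73035·10668222449 + 494·3286·479986020, 73035·479986020 + 3286·10668222449) = (1558307253052395, 70111557938114)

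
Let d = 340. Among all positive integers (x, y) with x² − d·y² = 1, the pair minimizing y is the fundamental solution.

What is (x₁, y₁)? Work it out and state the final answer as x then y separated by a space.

d=340: √d = [18; 2,3,1,1,1,…,3,2,36] (ℓ=14, even), read p_13/q_13
k=0  a_k=18  p_k/q_k = 18/1
k=1  a_k=2  p_k/q_k = 37/2
k=2  a_k=3  p_k/q_k = 129/7
k=3  a_k=1  p_k/q_k = 166/9
k=4  a_k=1  p_k/q_k = 295/16
k=5  a_k=1  p_k/q_k = 461/25
k=6  a_k=1  p_k/q_k = 756/41
k=7  a_k=8  p_k/q_k = 6509/353
k=8  a_k=1  p_k/q_k = 7265/394
k=9  a_k=1  p_k/q_k = 13774/747
k=10  a_k=1  p_k/q_k = 21039/1141
k=11  a_k=1  p_k/q_k = 34813/1888
k=12  a_k=3  p_k/q_k = 125478/6805
k=13  a_k=2  p_k/q_k = 285769/15498
→ (285769, 15498).  Check: 285769²=81663921361, 340·15498²=81663921360, difference 1.

285769 15498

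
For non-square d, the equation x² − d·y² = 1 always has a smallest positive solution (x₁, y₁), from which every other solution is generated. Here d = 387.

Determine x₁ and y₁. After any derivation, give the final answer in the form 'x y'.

3482 177

√387 → a₀=19, period (1,2,19,2,1,38); ℓ=6 even so k=5
a_0=19:  p_0=19·1+0=19,  q_0=19·0+1=1
…
a_4=2:  p_4=2·1141+59=2341,  q_4=2·58+3=119
a_5=1:  p_5=1·2341+1141=3482,  q_5=1·119+58=177
fundamental: x₁=3482, y₁=177  (since 12124324 − 387·31329 = 1)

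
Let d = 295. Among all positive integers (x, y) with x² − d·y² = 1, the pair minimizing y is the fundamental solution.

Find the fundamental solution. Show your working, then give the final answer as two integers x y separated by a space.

√295 = [17; 5,1,2,3,2,6,2,3,2,1,5,34, …], period ℓ=12 (even) → k=11
a_0=17:  p_0=17·1+0=17,  q_0=17·0+1=1
a_1=5:  p_1=5·17+1=86,  q_1=5·1+0=5
a_2=1:  p_2=1·86+17=103,  q_2=1·5+1=6
…
a_4=3:  p_4=3·292+103=979,  q_4=3·17+6=57
a_5=2:  p_5=2·979+292=2250,  q_5=2·57+17=131
…
a_8=3:  p_8=3·31208+14479=108103,  q_8=3·1817+843=6294
…
a_10=1:  p_10=1·247414+108103=355517,  q_10=1·14405+6294=20699
a_11=5:  p_11=5·355517+247414=2024999,  q_11=5·20699+14405=117900
fundamental: x₁=2024999, y₁=117900  (since 4100620950001 − 295·13900410000 = 1)

2024999 117900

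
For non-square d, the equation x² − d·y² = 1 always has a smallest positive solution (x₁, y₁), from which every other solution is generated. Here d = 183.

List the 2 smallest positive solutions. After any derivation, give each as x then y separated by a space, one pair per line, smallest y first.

√183 = [13; 1,1,8,1,1,26, …], period ℓ=6 (even) → k=5
a_0=13:  p_0=13·1+0=13,  q_0=13·0+1=1
…
a_3=8:  p_3=8·27+14=230,  q_3=8·2+1=17
a_4=1:  p_4=1·230+27=257,  q_4=1·17+2=19
a_5=1:  p_5=1·257+230=487,  q_5=1·19+17=36
(x₁, y₁) = (487, 36);  487² − 183·36² = 1 ✓
(487+36√183)^2 = 474337 + 35064√183

487 36
474337 35064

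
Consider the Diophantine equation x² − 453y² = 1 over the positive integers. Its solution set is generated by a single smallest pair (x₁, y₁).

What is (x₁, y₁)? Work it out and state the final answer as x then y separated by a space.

√453 → a₀=21, period (3,1,1,10,14,10,1,1,3,42); ℓ=10 even so k=9
step 0: (21, 1)  from 21·(1,0) + (0,1)
…
step 2: (85, 4)  from 1·(64,3) + (21,1)
step 3: (149, 7)  from 1·(85,4) + (64,3)
…
step 6: (223565, 10504)  from 10·(22199,1043) + (1575,74)
…
step 8: (469329, 22051)  from 1·(245764,11547) + (223565,10504)
step 9: (1653751, 77700)  from 3·(469329,22051) + (245764,11547)
(x₁, y₁) = (1653751, 77700);  1653751² − 453·77700² = 1 ✓

1653751 77700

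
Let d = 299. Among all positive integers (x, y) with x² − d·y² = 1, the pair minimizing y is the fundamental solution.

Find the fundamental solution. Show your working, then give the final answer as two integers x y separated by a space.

√299 → a₀=17, period (3,2,3,34); ℓ=4 even so k=3
i=0: a=17 ⇒ p=17, q=1
…
i=2: a=2 ⇒ p=121, q=7
i=3: a=3 ⇒ p=415, q=24
→ (415, 24).  Check: 415²=172225, 299·24²=172224, difference 1.

415 24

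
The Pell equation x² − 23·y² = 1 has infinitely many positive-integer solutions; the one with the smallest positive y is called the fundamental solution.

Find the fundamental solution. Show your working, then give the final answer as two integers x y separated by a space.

24 5

d=23: √d = [4; 1,3,1,8] (ℓ=4, even), read p_3/q_3
k=0  a_k=4  p_k/q_k = 4/1
…
k=2  a_k=3  p_k/q_k = 19/4
k=3  a_k=1  p_k/q_k = 24/5
→ (24, 5).  Check: 24²=576, 23·5²=575, difference 1.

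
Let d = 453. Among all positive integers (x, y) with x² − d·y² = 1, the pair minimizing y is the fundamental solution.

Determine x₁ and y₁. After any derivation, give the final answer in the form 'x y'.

1653751 77700

√453 → a₀=21, period (3,1,1,10,14,10,1,1,3,42); ℓ=10 even so k=9
i=0: a=21 ⇒ p=21, q=1
…
i=2: a=1 ⇒ p=85, q=4
…
i=6: a=10 ⇒ p=223565, q=10504
…
i=8: a=1 ⇒ p=469329, q=22051
i=9: a=3 ⇒ p=1653751, q=77700
(x₁, y₁) = (1653751, 77700);  1653751² − 453·77700² = 1 ✓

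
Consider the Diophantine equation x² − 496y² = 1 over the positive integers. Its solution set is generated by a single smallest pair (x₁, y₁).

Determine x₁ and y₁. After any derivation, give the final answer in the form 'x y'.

4620799 207480

[22; 3,1,2,4,1,…,1,3,44] for √496; ℓ=16 ⇒ convergent index 15
step 0: (22, 1)  from 22·(1,0) + (0,1)
…
step 6: (2383, 107)  from 1·(1314,59) + (1069,48)
step 7: (6080, 273)  from 2·(2383,107) + (1314,59)
…
step 12: (389209, 17476)  from 4·(84875,3811) + (49709,2232)
step 13: (863293, 38763)  from 2·(389209,17476) + (84875,3811)
step 14: (1252502, 56239)  from 1·(863293,38763) + (389209,17476)
step 15: (4620799, 207480)  from 3·(1252502,56239) + (863293,38763)
→ (4620799, 207480).  Check: 4620799²=21351783398401, 496·207480²=21351783398400, difference 1.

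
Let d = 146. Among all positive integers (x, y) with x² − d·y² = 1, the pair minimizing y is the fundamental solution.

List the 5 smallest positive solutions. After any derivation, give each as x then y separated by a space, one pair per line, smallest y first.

√146 = [12; 12,24, …], period ℓ=2 (even) → k=1
step 0: (12, 1)  from 12·(1,0) + (0,1)
step 1: (145, 12)  from 12·(12,1) + (1,0)
fundamental: x₁=145, y₁=12  (since 21025 − 146·144 = 1)
k=2:  x_2 = 145·145+146·12·12 = 42049,  y_2 = 145·12+12·145 = 3480
k=3:  x_3 = 145·42049+146·12·3480 = 12194065,  y_3 = 145·3480+12·42049 = 1009188
k=4:  x_4 = 145·12194065+146·12·1009188 = 3536236801,  y_4 = 145·1009188+12·12194065 = 292661040
k=5:  x_5 = 145·3536236801+146·12·292661040 = 1025496478225,  y_5 = 145·292661040+12·3536236801 = 84870692412

145 12
42049 3480
12194065 1009188
3536236801 292661040
1025496478225 84870692412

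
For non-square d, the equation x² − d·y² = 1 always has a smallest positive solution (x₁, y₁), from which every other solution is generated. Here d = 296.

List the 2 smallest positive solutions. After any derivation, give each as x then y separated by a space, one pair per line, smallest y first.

√296 = [17; 4,1,7,1,4,34, …], period ℓ=6 (even) → k=5
a_0=17:  p_0=17·1+0=17,  q_0=17·0+1=1
…
a_4=1:  p_4=1·671+86=757,  q_4=1·39+5=44
a_5=4:  p_5=4·757+671=3699,  q_5=4·44+39=215
→ (3699, 215).  Check: 3699²=13682601, 296·215²=13682600, difference 1.
(3699+215√296)^2 = 27365201 + 1590570√296

3699 215
27365201 1590570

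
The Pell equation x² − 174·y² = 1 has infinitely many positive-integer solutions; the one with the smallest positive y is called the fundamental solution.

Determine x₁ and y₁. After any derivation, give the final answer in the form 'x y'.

1451 110

√174 → a₀=13, period (5,4,5,26); ℓ=4 even so k=3
step 0: (13, 1)  from 13·(1,0) + (0,1)
step 1: (66, 5)  from 5·(13,1) + (1,0)
step 2: (277, 21)  from 4·(66,5) + (13,1)
step 3: (1451, 110)  from 5·(277,21) + (66,5)
→ (1451, 110).  Check: 1451²=2105401, 174·110²=2105400, difference 1.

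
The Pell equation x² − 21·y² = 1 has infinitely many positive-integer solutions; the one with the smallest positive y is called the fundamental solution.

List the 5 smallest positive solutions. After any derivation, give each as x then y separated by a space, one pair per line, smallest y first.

55 12
6049 1320
665335 145188
73180801 15969360
8049222775 1756484412

[4; 1,1,2,1,1,8] for √21; ℓ=6 ⇒ convergent index 5
k=0  a_k=4  p_k/q_k = 4/1
…
k=2  a_k=1  p_k/q_k = 9/2
…
k=4  a_k=1  p_k/q_k = 32/7
k=5  a_k=1  p_k/q_k = 55/12
→ (55, 12).  Check: 55²=3025, 21·12²=3024, difference 1.
(55+12√21)^2 = 6049 + 1320√21
(55+12√21)^3 = 665335 + 145188√21
(55+12√21)^4 = 73180801 + 15969360√21
(55+12√21)^5 = 8049222775 + 1756484412√21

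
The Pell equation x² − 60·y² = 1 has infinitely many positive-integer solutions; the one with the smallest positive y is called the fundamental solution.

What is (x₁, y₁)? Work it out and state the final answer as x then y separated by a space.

31 4

[7; 1,2,1,14] for √60; ℓ=4 ⇒ convergent index 3
step 0: (7, 1)  from 7·(1,0) + (0,1)
…
step 2: (23, 3)  from 2·(8,1) + (7,1)
step 3: (31, 4)  from 1·(23,3) + (8,1)
(x₁, y₁) = (31, 4);  31² − 60·4² = 1 ✓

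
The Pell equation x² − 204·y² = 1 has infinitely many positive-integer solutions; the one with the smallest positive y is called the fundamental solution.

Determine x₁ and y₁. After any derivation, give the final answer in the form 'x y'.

[14; 3,1,1,6,1,1,3,28] for √204; ℓ=8 ⇒ convergent index 7
i=0: a=14 ⇒ p=14, q=1
…
i=6: a=1 ⇒ p=1414, q=99
i=7: a=3 ⇒ p=4999, q=350
fundamental: x₁=4999, y₁=350  (since 24990001 − 204·122500 = 1)

4999 350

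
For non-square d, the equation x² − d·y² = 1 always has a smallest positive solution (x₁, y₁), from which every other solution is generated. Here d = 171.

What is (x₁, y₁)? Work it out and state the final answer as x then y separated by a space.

170 13

d=171: √d = [13; 13,26] (ℓ=2, even), read p_1/q_1
i=0: a=13 ⇒ p=13, q=1
i=1: a=13 ⇒ p=170, q=13
→ (170, 13).  Check: 170²=28900, 171·13²=28899, difference 1.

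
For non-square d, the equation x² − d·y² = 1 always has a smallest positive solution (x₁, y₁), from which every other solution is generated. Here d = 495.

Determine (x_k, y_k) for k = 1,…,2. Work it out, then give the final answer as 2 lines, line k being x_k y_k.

d=495: √d = [22; 4,44] (ℓ=2, even), read p_1/q_1
a_0=22:  p_0=22·1+0=22,  q_0=22·0+1=1
a_1=4:  p_1=4·22+1=89,  q_1=4·1+0=4
fundamental: x₁=89, y₁=4  (since 7921 − 495·16 = 1)
(x_2, y_2) = (89·89 + 495·4·4, 89·4 + 4·89) = (15841, 712)

89 4
15841 712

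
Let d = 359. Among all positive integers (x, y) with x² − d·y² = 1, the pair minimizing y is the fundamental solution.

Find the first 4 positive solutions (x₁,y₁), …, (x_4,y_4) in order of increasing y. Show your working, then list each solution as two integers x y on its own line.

d=359: √d = [18; 1,17,1,36] (ℓ=4, even), read p_3/q_3
a_0=18:  p_0=18·1+0=18,  q_0=18·0+1=1
…
a_2=17:  p_2=17·19+18=341,  q_2=17·1+1=18
a_3=1:  p_3=1·341+19=360,  q_3=1·18+1=19
→ (360, 19).  Check: 360²=129600, 359·19²=129599, difference 1.
n=2: (360,19)∘(360,19) = (360·360+359·19·19, 360·19+19·360) = (259199,13680)
n=3: (259199,13680)∘(360,19) = (360·259199+359·19·13680, 360·13680+19·259199) = (186622920,9849581)
n=4: (186622920,9849581)∘(360,19) = (360·186622920+359·19·9849581, 360·9849581+19·186622920) = (134368243201,7091684640)

360 19
259199 13680
186622920 9849581
134368243201 7091684640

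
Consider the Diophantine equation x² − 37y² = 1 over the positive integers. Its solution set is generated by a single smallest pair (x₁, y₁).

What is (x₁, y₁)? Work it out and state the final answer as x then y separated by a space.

√37 → a₀=6, period (12); ℓ=1 odd so k=1
step 0: (6, 1)  from 6·(1,0) + (0,1)
step 1: (73, 12)  from 12·(6,1) + (1,0)
fundamental: x₁=73, y₁=12  (since 5329 − 37·144 = 1)

73 12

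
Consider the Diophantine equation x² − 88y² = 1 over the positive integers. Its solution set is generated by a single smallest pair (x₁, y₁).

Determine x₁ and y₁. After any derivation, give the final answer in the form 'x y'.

197 21

d=88: √d = [9; 2,1,1,1,2,18] (ℓ=6, even), read p_5/q_5
i=0: a=9 ⇒ p=9, q=1
i=1: a=2 ⇒ p=19, q=2
i=2: a=1 ⇒ p=28, q=3
i=3: a=1 ⇒ p=47, q=5
i=4: a=1 ⇒ p=75, q=8
i=5: a=2 ⇒ p=197, q=21
fundamental: x₁=197, y₁=21  (since 38809 − 88·441 = 1)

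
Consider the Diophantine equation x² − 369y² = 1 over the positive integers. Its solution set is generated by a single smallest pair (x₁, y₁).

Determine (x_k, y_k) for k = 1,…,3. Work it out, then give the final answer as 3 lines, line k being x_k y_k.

8396801 437120
141012534067201 7340819306240
2368108374136006451201 123278797782910239360

√369 → a₀=19, period (4,1,3,2,7,4,7,2,3,1,4,38); ℓ=12 even so k=11
i=0: a=19 ⇒ p=19, q=1
i=1: a=4 ⇒ p=77, q=4
i=2: a=1 ⇒ p=96, q=5
i=3: a=3 ⇒ p=365, q=19
…
i=5: a=7 ⇒ p=6147, q=320
i=6: a=4 ⇒ p=25414, q=1323
i=7: a=7 ⇒ p=184045, q=9581
i=8: a=2 ⇒ p=393504, q=20485
i=9: a=3 ⇒ p=1364557, q=71036
i=10: a=1 ⇒ p=1758061, q=91521
i=11: a=4 ⇒ p=8396801, q=437120
(x₁, y₁) = (8396801, 437120);  8396801² − 369·437120² = 1 ✓
(8396801+437120√369)^2 = 141012534067201 + 7340819306240√369
(8396801+437120√369)^3 = 2368108374136006451201 + 123278797782910239360√369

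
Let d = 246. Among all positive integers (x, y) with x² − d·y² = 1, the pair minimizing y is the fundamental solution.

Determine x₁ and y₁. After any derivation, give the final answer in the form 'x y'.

88805 5662

√246 = [15; 1,2,5,1,14,1,5,2,1,30, …], period ℓ=10 (even) → k=9
k=0  a_k=15  p_k/q_k = 15/1
…
k=4  a_k=1  p_k/q_k = 298/19
…
k=7  a_k=5  p_k/q_k = 28028/1787
k=8  a_k=2  p_k/q_k = 60777/3875
k=9  a_k=1  p_k/q_k = 88805/5662
fundamental: x₁=88805, y₁=5662  (since 7886328025 − 246·32058244 = 1)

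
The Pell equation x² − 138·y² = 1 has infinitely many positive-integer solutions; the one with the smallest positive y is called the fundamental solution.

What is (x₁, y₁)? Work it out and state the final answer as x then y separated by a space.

47 4

√138 → a₀=11, period (1,2,1,22); ℓ=4 even so k=3
k=0  a_k=11  p_k/q_k = 11/1
k=1  a_k=1  p_k/q_k = 12/1
k=2  a_k=2  p_k/q_k = 35/3
k=3  a_k=1  p_k/q_k = 47/4
fundamental: x₁=47, y₁=4  (since 2209 − 138·16 = 1)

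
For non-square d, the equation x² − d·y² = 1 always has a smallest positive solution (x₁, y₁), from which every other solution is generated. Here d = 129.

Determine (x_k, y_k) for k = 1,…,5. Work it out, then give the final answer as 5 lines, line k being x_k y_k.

16855 1484
568182049 50025640
19153416854935 1686364322916
645661681611676801 56847341275472720
21765255267976208106775 1916323872709821068284

[11; 2,1,3,1,6,1,3,1,2,22] for √129; ℓ=10 ⇒ convergent index 9
step 0: (11, 1)  from 11·(1,0) + (0,1)
…
step 4: (159, 14)  from 1·(125,11) + (34,3)
…
step 6: (1238, 109)  from 1·(1079,95) + (159,14)
step 7: (4793, 422)  from 3·(1238,109) + (1079,95)
step 8: (6031, 531)  from 1·(4793,422) + (1238,109)
step 9: (16855, 1484)  from 2·(6031,531) + (4793,422)
→ (16855, 1484).  Check: 16855²=284091025, 129·1484²=284091024, difference 1.
(x_2, y_2) = (16855·16855 + 129·1484·1484, 16855·1484 + 1484·16855) = (568182049, 50025640)
(x_3, y_3) = (16855·568182049 + 129·1484·50025640, 16855·50025640 + 1484·568182049) = (19153416854935, 1686364322916)
(x_4, y_4) = (16855·19153416854935 + 129·1484·1686364322916, 16855·1686364322916 + 1484·19153416854935) = (645661681611676801, 56847341275472720)
(x_5, y_5) = (16855·645661681611676801 + 129·1484·56847341275472720, 16855·56847341275472720 + 1484·645661681611676801) = (21765255267976208106775, 1916323872709821068284)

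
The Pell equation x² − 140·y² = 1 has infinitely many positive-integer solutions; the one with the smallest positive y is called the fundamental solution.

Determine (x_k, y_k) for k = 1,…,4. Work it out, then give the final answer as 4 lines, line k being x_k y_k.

71 6
10081 852
1431431 120978
203253121 17178024

d=140: √d = [11; 1,4,1,22] (ℓ=4, even), read p_3/q_3
k=0  a_k=11  p_k/q_k = 11/1
…
k=2  a_k=4  p_k/q_k = 59/5
k=3  a_k=1  p_k/q_k = 71/6
fundamental: x₁=71, y₁=6  (since 5041 − 140·36 = 1)
(x_2, y_2) = (71·71 + 140·6·6, 71·6 + 6·71) = (10081, 852)
(x_3, y_3) = (71·10081 + 140·6·852, 71·852 + 6·10081) = (1431431, 120978)
(x_4, y_4) = (71·1431431 + 140·6·120978, 71·120978 + 6·1431431) = (203253121, 17178024)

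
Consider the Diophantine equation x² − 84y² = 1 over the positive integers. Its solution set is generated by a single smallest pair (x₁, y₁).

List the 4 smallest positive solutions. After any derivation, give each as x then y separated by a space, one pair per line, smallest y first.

55 6
6049 660
665335 72594
73180801 7984680

√84 = [9; 6,18, …], period ℓ=2 (even) → k=1
a_0=9:  p_0=9·1+0=9,  q_0=9·0+1=1
a_1=6:  p_1=6·9+1=55,  q_1=6·1+0=6
fundamental: x₁=55, y₁=6  (since 3025 − 84·36 = 1)
(55+6√84)^2 = 6049 + 660√84
(55+6√84)^3 = 665335 + 72594√84
(55+6√84)^4 = 73180801 + 7984680√84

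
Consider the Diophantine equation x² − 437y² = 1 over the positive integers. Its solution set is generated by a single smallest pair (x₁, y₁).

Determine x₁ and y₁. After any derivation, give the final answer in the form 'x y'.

4599 220

d=437: √d = [20; 1,9,2,9,1,40] (ℓ=6, even), read p_5/q_5
a_0=20:  p_0=20·1+0=20,  q_0=20·0+1=1
…
a_3=2:  p_3=2·209+21=439,  q_3=2·10+1=21
a_4=9:  p_4=9·439+209=4160,  q_4=9·21+10=199
a_5=1:  p_5=1·4160+439=4599,  q_5=1·199+21=220
→ (4599, 220).  Check: 4599²=21150801, 437·220²=21150800, difference 1.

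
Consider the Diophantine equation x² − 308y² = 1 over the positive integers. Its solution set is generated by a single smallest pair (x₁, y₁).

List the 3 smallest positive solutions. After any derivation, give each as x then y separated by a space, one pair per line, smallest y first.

d=308: √d = [17; 1,1,4,1,1,34] (ℓ=6, even), read p_5/q_5
a_0=17:  p_0=17·1+0=17,  q_0=17·0+1=1
…
a_4=1:  p_4=1·158+35=193,  q_4=1·9+2=11
a_5=1:  p_5=1·193+158=351,  q_5=1·11+9=20
(x₁, y₁) = (351, 20);  351² − 308·20² = 1 ✓
k=2:  x_2 = 351·351+308·20·20 = 246401,  y_2 = 351·20+20·351 = 14040
k=3:  x_3 = 351·246401+308·20·14040 = 172973151,  y_3 = 351·14040+20·246401 = 9856060

351 20
246401 14040
172973151 9856060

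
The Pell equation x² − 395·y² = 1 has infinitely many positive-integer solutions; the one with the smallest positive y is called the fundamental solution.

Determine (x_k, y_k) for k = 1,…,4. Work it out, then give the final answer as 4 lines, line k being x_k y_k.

159 8
50561 2544
16078239 808984
5112829441 257254368

[19; 1,6,1,38] for √395; ℓ=4 ⇒ convergent index 3
step 0: (19, 1)  from 19·(1,0) + (0,1)
step 1: (20, 1)  from 1·(19,1) + (1,0)
step 2: (139, 7)  from 6·(20,1) + (19,1)
step 3: (159, 8)  from 1·(139,7) + (20,1)
→ (159, 8).  Check: 159²=25281, 395·8²=25280, difference 1.
(159+8√395)^2 = 50561 + 2544√395
(159+8√395)^3 = 16078239 + 808984√395
(159+8√395)^4 = 5112829441 + 257254368√395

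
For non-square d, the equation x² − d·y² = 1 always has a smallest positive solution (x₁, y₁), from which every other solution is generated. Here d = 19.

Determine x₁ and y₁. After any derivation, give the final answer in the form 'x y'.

170 39

[4; 2,1,3,1,2,8] for √19; ℓ=6 ⇒ convergent index 5
i=0: a=4 ⇒ p=4, q=1
i=1: a=2 ⇒ p=9, q=2
i=2: a=1 ⇒ p=13, q=3
i=3: a=3 ⇒ p=48, q=11
i=4: a=1 ⇒ p=61, q=14
i=5: a=2 ⇒ p=170, q=39
→ (170, 39).  Check: 170²=28900, 19·39²=28899, difference 1.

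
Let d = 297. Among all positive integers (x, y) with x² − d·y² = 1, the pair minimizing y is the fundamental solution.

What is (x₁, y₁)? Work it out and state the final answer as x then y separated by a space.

[17; 4,3,1,1,2,1,1,3,4,34] for √297; ℓ=10 ⇒ convergent index 9
k=0  a_k=17  p_k/q_k = 17/1
k=1  a_k=4  p_k/q_k = 69/4
k=2  a_k=3  p_k/q_k = 224/13
…
k=4  a_k=1  p_k/q_k = 517/30
…
k=6  a_k=1  p_k/q_k = 1844/107
k=7  a_k=1  p_k/q_k = 3171/184
k=8  a_k=3  p_k/q_k = 11357/659
k=9  a_k=4  p_k/q_k = 48599/2820
fundamental: x₁=48599, y₁=2820  (since 2361862801 − 297·7952400 = 1)

48599 2820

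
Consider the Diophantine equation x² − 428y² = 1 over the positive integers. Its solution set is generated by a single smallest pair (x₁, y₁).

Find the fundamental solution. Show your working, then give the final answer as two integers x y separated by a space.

1850887 89466

√428 → a₀=20, period (1,2,4,1,5,10,5,1,4,2,1,40); ℓ=12 even so k=11
step 0: (20, 1)  from 20·(1,0) + (0,1)
…
step 2: (62, 3)  from 2·(21,1) + (20,1)
…
step 6: (19571, 946)  from 10·(1924,93) + (331,16)
…
step 8: (119350, 5769)  from 1·(99779,4823) + (19571,946)
…
step 10: (1273708, 61567)  from 2·(577179,27899) + (119350,5769)
step 11: (1850887, 89466)  from 1·(1273708,61567) + (577179,27899)
fundamental: x₁=1850887, y₁=89466  (since 3425782686769 − 428·8004165156 = 1)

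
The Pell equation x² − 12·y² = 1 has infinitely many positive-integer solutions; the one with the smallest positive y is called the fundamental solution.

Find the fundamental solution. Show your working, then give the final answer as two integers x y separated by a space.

[3; 2,6] for √12; ℓ=2 ⇒ convergent index 1
a_0=3:  p_0=3·1+0=3,  q_0=3·0+1=1
a_1=2:  p_1=2·3+1=7,  q_1=2·1+0=2
(x₁, y₁) = (7, 2);  7² − 12·2² = 1 ✓

7 2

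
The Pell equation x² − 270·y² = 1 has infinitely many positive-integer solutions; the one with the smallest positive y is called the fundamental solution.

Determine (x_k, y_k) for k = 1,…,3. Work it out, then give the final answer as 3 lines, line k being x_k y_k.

5291 322
55989361 3407404
592479412811 36057148806

[16; 2,3,6,3,2,32] for √270; ℓ=6 ⇒ convergent index 5
a_0=16:  p_0=16·1+0=16,  q_0=16·0+1=1
a_1=2:  p_1=2·16+1=33,  q_1=2·1+0=2
…
a_4=3:  p_4=3·723+115=2284,  q_4=3·44+7=139
a_5=2:  p_5=2·2284+723=5291,  q_5=2·139+44=322
fundamental: x₁=5291, y₁=322  (since 27994681 − 270·103684 = 1)
(5291+322√270)^2 = 55989361 + 3407404√270
(5291+322√270)^3 = 592479412811 + 36057148806√270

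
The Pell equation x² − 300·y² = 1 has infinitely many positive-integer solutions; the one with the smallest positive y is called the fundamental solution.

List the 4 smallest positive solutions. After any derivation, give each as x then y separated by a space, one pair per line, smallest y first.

√300 = [17; 3,8,3,34, …], period ℓ=4 (even) → k=3
i=0: a=17 ⇒ p=17, q=1
i=1: a=3 ⇒ p=52, q=3
i=2: a=8 ⇒ p=433, q=25
i=3: a=3 ⇒ p=1351, q=78
(x₁, y₁) = (1351, 78);  1351² − 300·78² = 1 ✓
(x_2, y_2) = (1351·1351 + 300·78·78, 1351·78 + 78·1351) = (3650401, 210756)
(x_3, y_3) = (1351·3650401 + 300·78·210756, 1351·210756 + 78·3650401) = (9863382151, 569462634)
(x_4, y_4) = (1351·9863382151 + 300·78·569462634, 1351·569462634 + 78·9863382151) = (26650854921601, 1538687826312)

1351 78
3650401 210756
9863382151 569462634
26650854921601 1538687826312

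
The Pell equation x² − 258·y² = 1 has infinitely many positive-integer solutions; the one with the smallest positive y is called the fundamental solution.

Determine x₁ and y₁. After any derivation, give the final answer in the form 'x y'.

√258 → a₀=16, period (16,32); ℓ=2 even so k=1
a_0=16:  p_0=16·1+0=16,  q_0=16·0+1=1
a_1=16:  p_1=16·16+1=257,  q_1=16·1+0=16
(x₁, y₁) = (257, 16);  257² − 258·16² = 1 ✓

257 16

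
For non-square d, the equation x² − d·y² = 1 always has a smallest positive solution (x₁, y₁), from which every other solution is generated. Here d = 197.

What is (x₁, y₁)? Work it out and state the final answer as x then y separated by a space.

d=197: √d = [14; 28] (ℓ=1, odd), read p_1/q_1
k=0  a_k=14  p_k/q_k = 14/1
k=1  a_k=28  p_k/q_k = 393/28
(x₁, y₁) = (393, 28);  393² − 197·28² = 1 ✓

393 28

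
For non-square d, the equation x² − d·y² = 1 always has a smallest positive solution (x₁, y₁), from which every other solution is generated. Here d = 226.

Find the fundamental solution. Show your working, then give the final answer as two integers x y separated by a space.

[15; 30] for √226; ℓ=1 ⇒ convergent index 1
step 0: (15, 1)  from 15·(1,0) + (0,1)
step 1: (451, 30)  from 30·(15,1) + (1,0)
(x₁, y₁) = (451, 30);  451² − 226·30² = 1 ✓

451 30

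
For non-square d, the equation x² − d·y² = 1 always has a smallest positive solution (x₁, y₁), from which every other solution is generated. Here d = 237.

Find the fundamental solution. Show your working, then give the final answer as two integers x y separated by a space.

228151 14820

d=237: √d = [15; 2,1,1,7,10,7,1,1,2,30] (ℓ=10, even), read p_9/q_9
a_0=15:  p_0=15·1+0=15,  q_0=15·0+1=1
a_1=2:  p_1=2·15+1=31,  q_1=2·1+0=2
a_2=1:  p_2=1·31+15=46,  q_2=1·2+1=3
a_3=1:  p_3=1·46+31=77,  q_3=1·3+2=5
…
a_5=10:  p_5=10·585+77=5927,  q_5=10·38+5=385
a_6=7:  p_6=7·5927+585=42074,  q_6=7·385+38=2733
a_7=1:  p_7=1·42074+5927=48001,  q_7=1·2733+385=3118
a_8=1:  p_8=1·48001+42074=90075,  q_8=1·3118+2733=5851
a_9=2:  p_9=2·90075+48001=228151,  q_9=2·5851+3118=14820
fundamental: x₁=228151, y₁=14820  (since 52052878801 − 237·219632400 = 1)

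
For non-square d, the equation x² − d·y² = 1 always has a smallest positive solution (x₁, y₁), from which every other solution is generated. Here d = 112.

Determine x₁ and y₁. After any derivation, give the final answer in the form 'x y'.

√112 → a₀=10, period (1,1,2,1,1,20); ℓ=6 even so k=5
a_0=10:  p_0=10·1+0=10,  q_0=10·0+1=1
…
a_2=1:  p_2=1·11+10=21,  q_2=1·1+1=2
a_3=2:  p_3=2·21+11=53,  q_3=2·2+1=5
a_4=1:  p_4=1·53+21=74,  q_4=1·5+2=7
a_5=1:  p_5=1·74+53=127,  q_5=1·7+5=12
(x₁, y₁) = (127, 12);  127² − 112·12² = 1 ✓

127 12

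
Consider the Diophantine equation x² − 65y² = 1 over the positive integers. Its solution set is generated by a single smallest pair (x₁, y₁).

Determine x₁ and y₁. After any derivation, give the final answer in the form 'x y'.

129 16

[8; 16] for √65; ℓ=1 ⇒ convergent index 1
i=0: a=8 ⇒ p=8, q=1
i=1: a=16 ⇒ p=129, q=16
fundamental: x₁=129, y₁=16  (since 16641 − 65·256 = 1)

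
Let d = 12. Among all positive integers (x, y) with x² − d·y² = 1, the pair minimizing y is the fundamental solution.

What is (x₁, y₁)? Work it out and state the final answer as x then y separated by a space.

7 2

√12 = [3; 2,6, …], period ℓ=2 (even) → k=1
a_0=3:  p_0=3·1+0=3,  q_0=3·0+1=1
a_1=2:  p_1=2·3+1=7,  q_1=2·1+0=2
fundamental: x₁=7, y₁=2  (since 49 − 12·4 = 1)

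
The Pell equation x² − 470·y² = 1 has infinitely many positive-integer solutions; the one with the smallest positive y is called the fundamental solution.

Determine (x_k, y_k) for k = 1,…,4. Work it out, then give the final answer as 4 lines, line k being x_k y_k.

√470 = [21; 1,2,8,2,1,42, …], period ℓ=6 (even) → k=5
step 0: (21, 1)  from 21·(1,0) + (0,1)
step 1: (22, 1)  from 1·(21,1) + (1,0)
step 2: (65, 3)  from 2·(22,1) + (21,1)
step 3: (542, 25)  from 8·(65,3) + (22,1)
step 4: (1149, 53)  from 2·(542,25) + (65,3)
step 5: (1691, 78)  from 1·(1149,53) + (542,25)
(x₁, y₁) = (1691, 78);  1691² − 470·78² = 1 ✓
(1691+78√470)^2 = 5718961 + 263796√470
(1691+78√470)^3 = 19341524411 + 892157994√470
(1691+78√470)^4 = 65413029839041 + 3017278071912√470

1691 78
5718961 263796
19341524411 892157994
65413029839041 3017278071912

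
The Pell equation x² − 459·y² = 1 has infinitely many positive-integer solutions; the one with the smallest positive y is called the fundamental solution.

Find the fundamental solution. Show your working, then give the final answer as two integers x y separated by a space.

499850 23331

d=459: √d = [21; 2,2,1,4,21,4,1,2,2,42] (ℓ=10, even), read p_9/q_9
a_0=21:  p_0=21·1+0=21,  q_0=21·0+1=1
a_1=2:  p_1=2·21+1=43,  q_1=2·1+0=2
a_2=2:  p_2=2·43+21=107,  q_2=2·2+1=5
a_3=1:  p_3=1·107+43=150,  q_3=1·5+2=7
a_4=4:  p_4=4·150+107=707,  q_4=4·7+5=33
a_5=21:  p_5=21·707+150=14997,  q_5=21·33+7=700
a_6=4:  p_6=4·14997+707=60695,  q_6=4·700+33=2833
a_7=1:  p_7=1·60695+14997=75692,  q_7=1·2833+700=3533
a_8=2:  p_8=2·75692+60695=212079,  q_8=2·3533+2833=9899
a_9=2:  p_9=2·212079+75692=499850,  q_9=2·9899+3533=23331
(x₁, y₁) = (499850, 23331);  499850² − 459·23331² = 1 ✓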